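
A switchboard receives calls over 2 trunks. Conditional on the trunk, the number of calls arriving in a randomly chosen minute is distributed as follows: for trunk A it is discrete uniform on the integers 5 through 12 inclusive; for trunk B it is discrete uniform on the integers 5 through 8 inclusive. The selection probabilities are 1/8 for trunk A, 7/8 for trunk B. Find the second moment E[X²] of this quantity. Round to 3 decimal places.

For each component E[X²] = Var + (mean)², giving A: 77.5; B: 43.5.
Overall E[X²] = 0.125·77.5 + 0.875·43.5 = 47.75.

47.750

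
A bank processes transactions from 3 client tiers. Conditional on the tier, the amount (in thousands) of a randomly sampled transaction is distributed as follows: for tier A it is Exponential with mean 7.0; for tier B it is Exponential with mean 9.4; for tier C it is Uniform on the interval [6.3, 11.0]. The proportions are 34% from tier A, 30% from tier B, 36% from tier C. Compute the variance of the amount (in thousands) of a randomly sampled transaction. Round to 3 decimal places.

44.812

Per component, A: μ=7, E[X²]=98; B: μ=9.4, E[X²]=176.72; C: μ=8.65, E[X²]=76.6633.
E[X] = 0.34·7 + 0.3·9.4 + 0.36·8.65 = 8.314.
E[X²] = 0.34·98 + 0.3·176.72 + 0.36·76.6633 = 113.935.
Var(X) = E[X²] − (E[X])² = 113.935 − 69.1226 = 44.8122.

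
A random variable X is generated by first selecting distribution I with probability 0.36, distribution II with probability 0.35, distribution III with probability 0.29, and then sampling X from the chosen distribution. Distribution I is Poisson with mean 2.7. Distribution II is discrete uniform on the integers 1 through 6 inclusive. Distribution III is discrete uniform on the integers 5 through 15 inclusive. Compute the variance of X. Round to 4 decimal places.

14.8253

Per component, I: μ=2.7, E[X²]=9.99; II: μ=3.5, E[X²]=15.1667; III: μ=10, E[X²]=110.
E[X] = 0.36·2.7 + 0.35·3.5 + 0.29·10 = 5.097.
E[X²] = 0.36·9.99 + 0.35·15.1667 + 0.29·110 = 40.8047.
Var(X) = E[X²] − (E[X])² = 40.8047 − 25.9794 = 14.8253.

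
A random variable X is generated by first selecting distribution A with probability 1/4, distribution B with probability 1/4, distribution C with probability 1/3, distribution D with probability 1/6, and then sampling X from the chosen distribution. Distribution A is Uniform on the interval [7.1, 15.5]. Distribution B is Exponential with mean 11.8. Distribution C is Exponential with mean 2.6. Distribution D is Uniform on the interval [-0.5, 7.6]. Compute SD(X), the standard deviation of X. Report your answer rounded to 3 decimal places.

7.630

Per component, A: μ=11.3, E[X²]=133.57; B: μ=11.8, E[X²]=278.48; C: μ=2.6, E[X²]=13.52; D: μ=3.55, E[X²]=18.07.
E[X] = 0.25·11.3 + 0.25·11.8 + 0.333333·2.6 + 0.166667·3.55 = 7.23333.
E[X²] = 0.25·133.57 + 0.25·278.48 + 0.333333·13.52 + 0.166667·18.07 = 110.531.
Var(X) = E[X²] − (E[X])² = 110.531 − 52.3211 = 58.2097.
SD(X) = √58.2097 = 7.62953.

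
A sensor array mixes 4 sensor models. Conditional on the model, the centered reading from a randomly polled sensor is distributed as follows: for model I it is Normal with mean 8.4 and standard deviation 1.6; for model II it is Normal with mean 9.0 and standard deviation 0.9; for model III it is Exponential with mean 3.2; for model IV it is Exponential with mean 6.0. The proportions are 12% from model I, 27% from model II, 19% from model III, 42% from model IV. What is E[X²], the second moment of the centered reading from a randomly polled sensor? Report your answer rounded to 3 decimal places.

For each component E[X²] = Var + (mean)², giving I: 73.12; II: 81.81; III: 20.48; IV: 72.
Overall E[X²] = 0.12·73.12 + 0.27·81.81 + 0.19·20.48 + 0.42·72 = 64.9943.

64.994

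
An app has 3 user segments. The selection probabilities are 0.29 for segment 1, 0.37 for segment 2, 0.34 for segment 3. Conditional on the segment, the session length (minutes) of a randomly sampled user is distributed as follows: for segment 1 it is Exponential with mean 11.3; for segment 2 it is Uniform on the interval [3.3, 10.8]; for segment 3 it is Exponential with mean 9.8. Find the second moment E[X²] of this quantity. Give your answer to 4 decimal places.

For each component E[X²] = Var + (mean)², giving 1: 255.38; 2: 54.39; 3: 192.08.
Overall E[X²] = 0.29·255.38 + 0.37·54.39 + 0.34·192.08 = 159.492.

159.4917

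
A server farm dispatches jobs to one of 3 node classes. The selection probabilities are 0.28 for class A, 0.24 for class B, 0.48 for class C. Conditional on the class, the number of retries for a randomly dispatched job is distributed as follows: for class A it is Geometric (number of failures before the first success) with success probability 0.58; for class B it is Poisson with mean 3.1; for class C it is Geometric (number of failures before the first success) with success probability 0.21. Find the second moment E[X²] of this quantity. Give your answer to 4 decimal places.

For each component E[X²] = Var + (mean)², giving A: 1.77289; B: 12.71; C: 32.0658.
Overall E[X²] = 0.28·1.77289 + 0.24·12.71 + 0.48·32.0658 = 18.9384.

18.9384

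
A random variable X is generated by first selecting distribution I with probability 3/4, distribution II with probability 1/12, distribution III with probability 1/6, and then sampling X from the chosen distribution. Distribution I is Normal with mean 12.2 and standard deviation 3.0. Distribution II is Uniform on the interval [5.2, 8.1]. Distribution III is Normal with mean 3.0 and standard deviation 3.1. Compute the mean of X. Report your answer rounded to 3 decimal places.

10.204

Component means — I: 12.2; II: 6.65; III: 3.
E[X] = 0.75·12.2 + 0.0833333·6.65 + 0.166667·3 = 10.2042.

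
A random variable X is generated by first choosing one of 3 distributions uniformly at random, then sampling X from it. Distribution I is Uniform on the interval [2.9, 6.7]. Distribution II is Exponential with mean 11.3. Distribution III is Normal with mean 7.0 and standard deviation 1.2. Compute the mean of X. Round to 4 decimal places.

7.7000

Component means — I: 4.8; II: 11.3; III: 7.
E[X] = 0.333333·4.8 + 0.333333·11.3 + 0.333333·7 = 7.7.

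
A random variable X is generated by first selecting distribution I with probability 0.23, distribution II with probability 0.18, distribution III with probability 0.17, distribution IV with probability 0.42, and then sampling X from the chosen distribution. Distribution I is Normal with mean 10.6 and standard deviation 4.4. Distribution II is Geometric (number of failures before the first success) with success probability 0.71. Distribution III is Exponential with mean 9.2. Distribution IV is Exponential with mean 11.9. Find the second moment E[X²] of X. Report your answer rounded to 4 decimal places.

For each component E[X²] = Var + (mean)², giving I: 131.72; II: 0.742115; III: 169.28; IV: 283.22.
Overall E[X²] = 0.23·131.72 + 0.18·0.742115 + 0.17·169.28 + 0.42·283.22 = 178.159.

178.1592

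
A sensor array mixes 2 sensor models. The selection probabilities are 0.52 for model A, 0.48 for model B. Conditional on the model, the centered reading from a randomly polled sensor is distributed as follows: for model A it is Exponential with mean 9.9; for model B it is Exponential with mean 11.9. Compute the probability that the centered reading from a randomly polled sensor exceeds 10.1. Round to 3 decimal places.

0.393

Conditional on each model, P(X > 10.1): A: 0.360522; B: 0.427954.
By total probability, P(X > 10.1) = 0.52·0.360522 + 0.48·0.427954 = 0.392889.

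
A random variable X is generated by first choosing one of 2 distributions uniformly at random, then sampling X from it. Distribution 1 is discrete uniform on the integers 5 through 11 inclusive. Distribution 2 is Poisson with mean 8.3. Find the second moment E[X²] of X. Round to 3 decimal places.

72.595

For each component E[X²] = Var + (mean)², giving 1: 68; 2: 77.19.
Overall E[X²] = 0.5·68 + 0.5·77.19 = 72.595.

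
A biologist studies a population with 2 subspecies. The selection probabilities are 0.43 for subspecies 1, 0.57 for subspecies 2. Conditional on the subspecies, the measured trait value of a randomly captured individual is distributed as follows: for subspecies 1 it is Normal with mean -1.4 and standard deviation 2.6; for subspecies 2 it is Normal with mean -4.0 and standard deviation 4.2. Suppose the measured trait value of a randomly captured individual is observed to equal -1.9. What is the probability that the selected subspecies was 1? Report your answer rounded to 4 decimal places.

Likelihoods f(-1.9 | ·): 1: 0.150628; 2: 0.0838251.
Posterior ∝ prior × likelihood. Numerator for 1: 0.43·0.150628 = 0.0647701.
Normalizing constant: 0.43·0.150628 + 0.57·0.0838251 = 0.11255.
P(1 | observation) = 0.0647701 / 0.11255 = 0.575476.

0.5755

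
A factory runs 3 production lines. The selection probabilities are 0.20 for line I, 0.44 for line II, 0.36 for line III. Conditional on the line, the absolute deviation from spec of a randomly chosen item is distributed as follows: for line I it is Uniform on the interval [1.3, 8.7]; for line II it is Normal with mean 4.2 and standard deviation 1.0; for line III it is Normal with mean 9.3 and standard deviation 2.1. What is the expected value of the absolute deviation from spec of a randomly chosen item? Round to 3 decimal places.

6.196

Component means — I: 5; II: 4.2; III: 9.3.
E[X] = 0.2·5 + 0.44·4.2 + 0.36·9.3 = 6.196.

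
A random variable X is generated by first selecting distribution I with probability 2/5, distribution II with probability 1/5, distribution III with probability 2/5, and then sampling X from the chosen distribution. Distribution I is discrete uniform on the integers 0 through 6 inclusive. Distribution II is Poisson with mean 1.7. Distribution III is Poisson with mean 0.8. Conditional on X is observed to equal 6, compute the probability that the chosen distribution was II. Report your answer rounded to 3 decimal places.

0.021

Likelihoods P(X=6 | ·): I: 0.142857; II: 0.00612436; III: 0.000163596.
Posterior ∝ prior × likelihood. Numerator for II: 0.2·0.00612436 = 0.00122487.
Normalizing constant: 0.4·0.142857 + 0.2·0.00612436 + 0.4·0.000163596 = 0.0584332.
P(II | observation) = 0.00122487 / 0.0584332 = 0.0209619.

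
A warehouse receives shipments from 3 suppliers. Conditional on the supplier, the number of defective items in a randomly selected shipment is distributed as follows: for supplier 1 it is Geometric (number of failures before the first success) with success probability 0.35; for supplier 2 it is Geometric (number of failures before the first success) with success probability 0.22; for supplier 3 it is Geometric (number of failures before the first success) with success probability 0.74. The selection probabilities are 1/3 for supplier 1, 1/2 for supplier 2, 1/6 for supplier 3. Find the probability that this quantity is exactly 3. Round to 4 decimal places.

Conditional on each supplier, P(X = 3): 1: 0.0961188; 2: 0.104401; 3: 0.0130062.
By total probability, P(X = 3) = 0.333333·0.0961188 + 0.5·0.104401 + 0.166667·0.0130062 = 0.086408.

0.0864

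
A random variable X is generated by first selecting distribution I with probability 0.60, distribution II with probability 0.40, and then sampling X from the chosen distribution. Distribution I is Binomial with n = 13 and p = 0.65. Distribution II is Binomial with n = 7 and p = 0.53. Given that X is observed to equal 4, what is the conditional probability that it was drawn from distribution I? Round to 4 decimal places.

0.0500

Likelihoods P(X=4 | ·): I: 0.0100594; II: 0.286725.
Posterior ∝ prior × likelihood. Numerator for I: 0.6·0.0100594 = 0.00603564.
Normalizing constant: 0.6·0.0100594 + 0.4·0.286725 = 0.120726.
P(I | observation) = 0.00603564 / 0.120726 = 0.0499947.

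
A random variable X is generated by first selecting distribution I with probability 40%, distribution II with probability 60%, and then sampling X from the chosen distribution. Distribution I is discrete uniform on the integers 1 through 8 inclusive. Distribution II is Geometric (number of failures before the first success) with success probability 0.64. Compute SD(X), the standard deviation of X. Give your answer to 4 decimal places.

Per component, I: μ=4.5, E[X²]=25.5; II: μ=0.5625, E[X²]=1.19531.
E[X] = 0.4·4.5 + 0.6·0.5625 = 2.1375.
E[X²] = 0.4·25.5 + 0.6·1.19531 = 10.9172.
Var(X) = E[X²] − (E[X])² = 10.9172 − 4.56891 = 6.34828.
SD(X) = √6.34828 = 2.51958.

2.5196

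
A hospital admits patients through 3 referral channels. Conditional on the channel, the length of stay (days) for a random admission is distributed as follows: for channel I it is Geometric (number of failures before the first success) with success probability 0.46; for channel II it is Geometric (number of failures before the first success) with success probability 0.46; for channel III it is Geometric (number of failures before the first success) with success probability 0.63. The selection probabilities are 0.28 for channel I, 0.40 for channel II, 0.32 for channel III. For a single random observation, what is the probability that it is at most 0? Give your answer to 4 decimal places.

0.5144

Conditional on each channel, P(X ≤ 0): I: 0.46; II: 0.46; III: 0.63.
By total probability, P(X ≤ 0) = 0.28·0.46 + 0.4·0.46 + 0.32·0.63 = 0.5144.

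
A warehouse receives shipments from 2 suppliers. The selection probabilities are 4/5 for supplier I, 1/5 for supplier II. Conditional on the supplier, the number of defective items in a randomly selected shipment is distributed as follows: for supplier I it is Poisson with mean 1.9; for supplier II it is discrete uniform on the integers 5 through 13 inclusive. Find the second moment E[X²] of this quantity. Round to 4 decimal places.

For each component E[X²] = Var + (mean)², giving I: 5.51; II: 87.6667.
Overall E[X²] = 0.8·5.51 + 0.2·87.6667 = 21.9413.

21.9413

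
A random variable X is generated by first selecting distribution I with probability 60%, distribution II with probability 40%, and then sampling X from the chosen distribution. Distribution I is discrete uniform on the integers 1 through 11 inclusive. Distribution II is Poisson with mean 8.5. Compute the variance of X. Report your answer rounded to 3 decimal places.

Per component, I: μ=6, E[X²]=46; II: μ=8.5, E[X²]=80.75.
E[X] = 0.6·6 + 0.4·8.5 = 7.
E[X²] = 0.6·46 + 0.4·80.75 = 59.9.
Var(X) = E[X²] − (E[X])² = 59.9 − 49 = 10.9.

10.900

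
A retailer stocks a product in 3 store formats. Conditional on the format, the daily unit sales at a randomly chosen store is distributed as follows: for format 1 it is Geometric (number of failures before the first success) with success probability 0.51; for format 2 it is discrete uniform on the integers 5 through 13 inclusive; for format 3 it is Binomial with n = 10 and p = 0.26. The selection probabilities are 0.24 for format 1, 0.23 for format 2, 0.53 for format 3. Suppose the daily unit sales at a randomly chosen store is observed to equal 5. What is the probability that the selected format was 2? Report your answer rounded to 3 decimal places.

0.398

Likelihoods P(X=5 | ·): 1: 0.0144062; 2: 0.111111; 3: 0.0664394.
Posterior ∝ prior × likelihood. Numerator for 2: 0.23·0.111111 = 0.0255556.
Normalizing constant: 0.24·0.0144062 + 0.23·0.111111 + 0.53·0.0664394 = 0.0642259.
P(2 | observation) = 0.0255556 / 0.0642259 = 0.397901.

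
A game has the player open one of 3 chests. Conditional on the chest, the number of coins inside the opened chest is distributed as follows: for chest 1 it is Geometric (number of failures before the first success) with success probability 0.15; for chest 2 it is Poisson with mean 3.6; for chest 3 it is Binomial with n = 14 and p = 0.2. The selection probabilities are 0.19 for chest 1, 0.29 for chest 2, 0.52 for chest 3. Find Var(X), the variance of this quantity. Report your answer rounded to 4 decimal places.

10.5303

Per component, 1: μ=5.66667, E[X²]=69.8889; 2: μ=3.6, E[X²]=16.56; 3: μ=2.8, E[X²]=10.08.
E[X] = 0.19·5.66667 + 0.29·3.6 + 0.52·2.8 = 3.57667.
E[X²] = 0.19·69.8889 + 0.29·16.56 + 0.52·10.08 = 23.3229.
Var(X) = E[X²] − (E[X])² = 23.3229 − 12.7925 = 10.5303.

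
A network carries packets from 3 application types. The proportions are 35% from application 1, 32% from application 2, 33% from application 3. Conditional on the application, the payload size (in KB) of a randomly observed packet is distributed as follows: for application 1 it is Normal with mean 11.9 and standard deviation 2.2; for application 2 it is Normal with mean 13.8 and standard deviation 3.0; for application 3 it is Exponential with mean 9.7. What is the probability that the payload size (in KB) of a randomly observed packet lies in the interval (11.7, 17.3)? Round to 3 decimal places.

0.432

Conditional on each application, P(11.7 < X < 17.3): 1: 0.529164; 2: 0.636364; 3: 0.131289.
By total probability, P(11.7 < X < 17.3) = 0.35·0.529164 + 0.32·0.636364 + 0.33·0.131289 = 0.432169.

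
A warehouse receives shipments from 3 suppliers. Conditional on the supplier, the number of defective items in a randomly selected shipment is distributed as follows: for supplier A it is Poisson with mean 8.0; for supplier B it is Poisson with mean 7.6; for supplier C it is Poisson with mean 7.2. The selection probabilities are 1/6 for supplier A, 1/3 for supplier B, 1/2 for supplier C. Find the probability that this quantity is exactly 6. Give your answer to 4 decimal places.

0.1372

Conditional on each supplier, P(X = 6): A: 0.122138; B: 0.13394; C: 0.144458.
By total probability, P(X = 6) = 0.166667·0.122138 + 0.333333·0.13394 + 0.5·0.144458 = 0.137232.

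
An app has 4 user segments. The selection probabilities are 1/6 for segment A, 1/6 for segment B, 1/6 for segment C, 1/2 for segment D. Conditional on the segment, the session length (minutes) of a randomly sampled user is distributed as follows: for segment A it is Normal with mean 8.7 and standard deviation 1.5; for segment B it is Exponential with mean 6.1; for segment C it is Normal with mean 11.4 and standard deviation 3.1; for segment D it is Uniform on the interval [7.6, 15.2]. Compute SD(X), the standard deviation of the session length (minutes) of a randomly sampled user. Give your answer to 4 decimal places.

3.8346

Per component, A: μ=8.7, E[X²]=77.94; B: μ=6.1, E[X²]=74.42; C: μ=11.4, E[X²]=139.57; D: μ=11.4, E[X²]=134.773.
E[X] = 0.166667·8.7 + 0.166667·6.1 + 0.166667·11.4 + 0.5·11.4 = 10.0667.
E[X²] = 0.166667·77.94 + 0.166667·74.42 + 0.166667·139.57 + 0.5·134.773 = 116.042.
Var(X) = E[X²] − (E[X])² = 116.042 − 101.338 = 14.7039.
SD(X) = √14.7039 = 3.83457.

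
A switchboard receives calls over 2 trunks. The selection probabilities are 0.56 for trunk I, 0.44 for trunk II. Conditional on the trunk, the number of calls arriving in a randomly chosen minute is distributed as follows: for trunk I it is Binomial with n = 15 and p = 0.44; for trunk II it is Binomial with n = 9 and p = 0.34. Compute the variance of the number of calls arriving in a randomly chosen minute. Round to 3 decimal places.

6.046

Per component, I: μ=6.6, E[X²]=47.256; II: μ=3.06, E[X²]=11.3832.
E[X] = 0.56·6.6 + 0.44·3.06 = 5.0424.
E[X²] = 0.56·47.256 + 0.44·11.3832 = 31.472.
Var(X) = E[X²] − (E[X])² = 31.472 − 25.4258 = 6.04617.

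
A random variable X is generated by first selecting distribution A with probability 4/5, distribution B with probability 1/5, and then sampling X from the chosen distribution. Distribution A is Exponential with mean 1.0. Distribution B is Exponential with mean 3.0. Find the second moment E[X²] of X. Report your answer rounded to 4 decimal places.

5.2000

For each component E[X²] = Var + (mean)², giving A: 2; B: 18.
Overall E[X²] = 0.8·2 + 0.2·18 = 5.2.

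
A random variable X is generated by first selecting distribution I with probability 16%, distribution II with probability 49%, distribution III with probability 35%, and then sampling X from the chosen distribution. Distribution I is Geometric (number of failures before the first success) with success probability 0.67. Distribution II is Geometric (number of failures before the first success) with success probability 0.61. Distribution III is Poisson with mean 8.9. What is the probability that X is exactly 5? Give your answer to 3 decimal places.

Conditional on each component, P(X = 5): I: 0.00262207; II: 0.00550368; III: 0.063467.
By total probability, P(X = 5) = 0.16·0.00262207 + 0.49·0.00550368 + 0.35·0.063467 = 0.0253298.

0.025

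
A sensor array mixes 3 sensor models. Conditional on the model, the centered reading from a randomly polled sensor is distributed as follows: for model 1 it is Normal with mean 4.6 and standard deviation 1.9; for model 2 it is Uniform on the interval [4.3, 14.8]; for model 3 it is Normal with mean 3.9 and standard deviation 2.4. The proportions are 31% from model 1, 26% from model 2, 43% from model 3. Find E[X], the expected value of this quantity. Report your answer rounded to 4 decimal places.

Component means — 1: 4.6; 2: 9.55; 3: 3.9.
E[X] = 0.31·4.6 + 0.26·9.55 + 0.43·3.9 = 5.586.

5.5860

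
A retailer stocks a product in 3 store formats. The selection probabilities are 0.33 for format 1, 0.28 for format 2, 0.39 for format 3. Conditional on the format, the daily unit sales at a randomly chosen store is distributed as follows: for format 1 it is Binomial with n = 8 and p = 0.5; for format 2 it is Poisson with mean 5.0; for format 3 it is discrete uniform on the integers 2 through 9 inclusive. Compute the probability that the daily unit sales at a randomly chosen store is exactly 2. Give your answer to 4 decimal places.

Conditional on each format, P(X = 2): 1: 0.109375; 2: 0.0842243; 3: 0.125.
By total probability, P(X = 2) = 0.33·0.109375 + 0.28·0.0842243 + 0.39·0.125 = 0.108427.

0.1084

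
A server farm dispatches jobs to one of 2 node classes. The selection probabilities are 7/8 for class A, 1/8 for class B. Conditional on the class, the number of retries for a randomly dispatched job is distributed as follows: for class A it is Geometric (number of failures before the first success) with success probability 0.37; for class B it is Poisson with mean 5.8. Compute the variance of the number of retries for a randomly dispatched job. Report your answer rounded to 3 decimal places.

6.588

Per component, A: μ=1.7027, E[X²]=7.5011; B: μ=5.8, E[X²]=39.44.
E[X] = 0.875·1.7027 + 0.125·5.8 = 2.21486.
E[X²] = 0.875·7.5011 + 0.125·39.44 = 11.4935.
Var(X) = E[X²] − (E[X])² = 11.4935 − 4.90563 = 6.58783.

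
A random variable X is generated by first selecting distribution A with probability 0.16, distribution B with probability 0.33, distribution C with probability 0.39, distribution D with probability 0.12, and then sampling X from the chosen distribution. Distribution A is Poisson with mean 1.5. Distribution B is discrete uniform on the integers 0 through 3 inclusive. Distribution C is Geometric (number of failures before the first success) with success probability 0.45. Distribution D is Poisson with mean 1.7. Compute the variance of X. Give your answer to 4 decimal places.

1.9435

Per component, A: μ=1.5, E[X²]=3.75; B: μ=1.5, E[X²]=3.5; C: μ=1.22222, E[X²]=4.20988; D: μ=1.7, E[X²]=4.59.
E[X] = 0.16·1.5 + 0.33·1.5 + 0.39·1.22222 + 0.12·1.7 = 1.41567.
E[X²] = 0.16·3.75 + 0.33·3.5 + 0.39·4.20988 + 0.12·4.59 = 3.94765.
Var(X) = E[X²] − (E[X])² = 3.94765 − 2.00411 = 1.94354.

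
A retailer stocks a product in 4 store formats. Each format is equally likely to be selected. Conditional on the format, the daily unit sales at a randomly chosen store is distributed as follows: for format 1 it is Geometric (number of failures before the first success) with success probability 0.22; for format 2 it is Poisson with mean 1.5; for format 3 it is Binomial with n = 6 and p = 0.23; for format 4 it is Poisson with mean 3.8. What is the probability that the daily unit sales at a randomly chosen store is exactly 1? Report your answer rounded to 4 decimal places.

Conditional on each format, P(X = 1): 1: 0.1716; 2: 0.334695; 3: 0.373536; 4: 0.0850089.
By total probability, P(X = 1) = 0.25·0.1716 + 0.25·0.334695 + 0.25·0.373536 + 0.25·0.0850089 = 0.24121.

0.2412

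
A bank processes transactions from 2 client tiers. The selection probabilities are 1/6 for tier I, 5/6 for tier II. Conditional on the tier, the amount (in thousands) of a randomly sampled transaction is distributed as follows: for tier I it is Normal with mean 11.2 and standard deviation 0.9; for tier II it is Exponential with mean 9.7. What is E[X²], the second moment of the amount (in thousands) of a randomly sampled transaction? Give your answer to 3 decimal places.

For each component E[X²] = Var + (mean)², giving I: 126.25; II: 188.18.
Overall E[X²] = 0.166667·126.25 + 0.833333·188.18 = 177.858.

177.858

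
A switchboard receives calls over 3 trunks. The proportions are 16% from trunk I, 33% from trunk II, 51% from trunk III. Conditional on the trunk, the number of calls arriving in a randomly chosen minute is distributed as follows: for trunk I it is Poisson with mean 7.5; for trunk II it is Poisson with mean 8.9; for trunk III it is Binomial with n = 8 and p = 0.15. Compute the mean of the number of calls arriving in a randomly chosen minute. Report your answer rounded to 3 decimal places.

4.749

Component means — I: 7.5; II: 8.9; III: 1.2.
E[X] = 0.16·7.5 + 0.33·8.9 + 0.51·1.2 = 4.749.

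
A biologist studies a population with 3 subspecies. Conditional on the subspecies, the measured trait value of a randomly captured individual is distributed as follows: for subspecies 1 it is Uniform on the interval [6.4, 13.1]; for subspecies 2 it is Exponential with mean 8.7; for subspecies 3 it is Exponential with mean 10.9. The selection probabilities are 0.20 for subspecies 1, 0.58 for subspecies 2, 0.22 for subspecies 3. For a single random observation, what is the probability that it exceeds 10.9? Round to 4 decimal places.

Conditional on each subspecies, P(X > 10.9): 1: 0.328358; 2: 0.285683; 3: 0.367879.
By total probability, P(X > 10.9) = 0.2·0.328358 + 0.58·0.285683 + 0.22·0.367879 = 0.312301.

0.3123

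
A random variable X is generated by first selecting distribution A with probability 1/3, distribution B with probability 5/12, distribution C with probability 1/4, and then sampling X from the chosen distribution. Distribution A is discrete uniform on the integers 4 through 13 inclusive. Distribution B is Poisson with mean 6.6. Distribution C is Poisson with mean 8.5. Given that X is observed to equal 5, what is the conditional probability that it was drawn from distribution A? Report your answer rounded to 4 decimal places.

Likelihoods P(X=5 | ·): A: 0.1; B: 0.141969; C: 0.0752333.
Posterior ∝ prior × likelihood. Numerator for A: 0.333333·0.1 = 0.0333333.
Normalizing constant: 0.333333·0.1 + 0.416667·0.141969 + 0.25·0.0752333 = 0.111296.
P(A | observation) = 0.0333333 / 0.111296 = 0.299503.

0.2995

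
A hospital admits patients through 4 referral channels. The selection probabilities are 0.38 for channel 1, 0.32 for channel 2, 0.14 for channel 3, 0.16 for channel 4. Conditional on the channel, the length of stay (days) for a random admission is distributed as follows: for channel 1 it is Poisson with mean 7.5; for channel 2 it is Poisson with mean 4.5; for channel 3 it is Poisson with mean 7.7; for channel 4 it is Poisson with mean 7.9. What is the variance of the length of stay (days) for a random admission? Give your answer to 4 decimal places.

Per component, 1: μ=7.5, E[X²]=63.75; 2: μ=4.5, E[X²]=24.75; 3: μ=7.7, E[X²]=66.99; 4: μ=7.9, E[X²]=70.31.
E[X] = 0.38·7.5 + 0.32·4.5 + 0.14·7.7 + 0.16·7.9 = 6.632.
E[X²] = 0.38·63.75 + 0.32·24.75 + 0.14·66.99 + 0.16·70.31 = 52.7732.
Var(X) = E[X²] − (E[X])² = 52.7732 − 43.9834 = 8.78978.

8.7898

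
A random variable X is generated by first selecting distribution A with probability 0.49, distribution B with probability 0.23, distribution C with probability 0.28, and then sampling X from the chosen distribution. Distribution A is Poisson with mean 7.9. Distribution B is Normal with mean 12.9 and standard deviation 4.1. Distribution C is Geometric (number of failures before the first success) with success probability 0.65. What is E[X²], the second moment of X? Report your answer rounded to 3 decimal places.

For each component E[X²] = Var + (mean)², giving A: 70.31; B: 183.22; C: 1.11834.
Overall E[X²] = 0.49·70.31 + 0.23·183.22 + 0.28·1.11834 = 76.9056.

76.906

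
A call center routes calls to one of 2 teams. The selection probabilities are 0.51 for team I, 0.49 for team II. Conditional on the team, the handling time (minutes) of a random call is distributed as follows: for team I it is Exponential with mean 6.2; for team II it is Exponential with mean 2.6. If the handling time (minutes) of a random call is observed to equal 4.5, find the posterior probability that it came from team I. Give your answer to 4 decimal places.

0.5439

Likelihoods f(4.5 | ·): I: 0.0780539; II: 0.0681339.
Posterior ∝ prior × likelihood. Numerator for I: 0.51·0.0780539 = 0.0398075.
Normalizing constant: 0.51·0.0780539 + 0.49·0.0681339 = 0.0731931.
P(I | observation) = 0.0398075 / 0.0731931 = 0.543869.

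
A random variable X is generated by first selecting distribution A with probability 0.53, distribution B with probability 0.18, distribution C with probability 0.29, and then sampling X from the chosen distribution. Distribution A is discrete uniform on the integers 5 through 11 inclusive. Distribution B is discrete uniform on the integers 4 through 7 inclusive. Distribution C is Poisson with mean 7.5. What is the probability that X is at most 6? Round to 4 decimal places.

0.3961

Conditional on each component, P(X ≤ 6): A: 0.285714; B: 0.75; C: 0.378155.
By total probability, P(X ≤ 6) = 0.53·0.285714 + 0.18·0.75 + 0.29·0.378155 = 0.396093.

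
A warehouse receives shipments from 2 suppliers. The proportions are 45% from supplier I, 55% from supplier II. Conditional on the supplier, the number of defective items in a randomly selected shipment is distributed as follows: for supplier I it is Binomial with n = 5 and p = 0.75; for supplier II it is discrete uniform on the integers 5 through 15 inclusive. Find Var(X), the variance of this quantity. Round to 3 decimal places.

Per component, I: μ=3.75, E[X²]=15; II: μ=10, E[X²]=110.
E[X] = 0.45·3.75 + 0.55·10 = 7.1875.
E[X²] = 0.45·15 + 0.55·110 = 67.25.
Var(X) = E[X²] − (E[X])² = 67.25 − 51.6602 = 15.5898.

15.590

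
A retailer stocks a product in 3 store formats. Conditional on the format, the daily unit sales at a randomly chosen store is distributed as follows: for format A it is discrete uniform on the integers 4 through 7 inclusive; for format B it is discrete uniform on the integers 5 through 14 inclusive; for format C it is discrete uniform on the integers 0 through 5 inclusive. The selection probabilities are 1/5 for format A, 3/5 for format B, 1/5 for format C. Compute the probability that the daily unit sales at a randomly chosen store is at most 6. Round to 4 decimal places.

0.4700

Conditional on each format, P(X ≤ 6): A: 0.75; B: 0.2; C: 1.
By total probability, P(X ≤ 6) = 0.2·0.75 + 0.6·0.2 + 0.2·1 = 0.47.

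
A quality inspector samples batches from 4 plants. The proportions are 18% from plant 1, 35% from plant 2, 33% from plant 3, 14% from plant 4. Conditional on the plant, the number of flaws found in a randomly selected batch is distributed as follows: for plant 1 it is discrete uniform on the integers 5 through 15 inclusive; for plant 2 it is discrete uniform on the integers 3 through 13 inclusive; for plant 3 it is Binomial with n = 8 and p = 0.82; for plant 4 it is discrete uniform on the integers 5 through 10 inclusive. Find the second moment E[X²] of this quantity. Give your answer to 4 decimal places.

68.5741

For each component E[X²] = Var + (mean)², giving 1: 110; 2: 74; 3: 44.2144; 4: 59.1667.
Overall E[X²] = 0.18·110 + 0.35·74 + 0.33·44.2144 + 0.14·59.1667 = 68.5741.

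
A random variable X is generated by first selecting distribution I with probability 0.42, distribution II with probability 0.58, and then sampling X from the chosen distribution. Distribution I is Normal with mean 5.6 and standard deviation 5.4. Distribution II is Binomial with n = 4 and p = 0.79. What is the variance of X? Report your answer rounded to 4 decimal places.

Per component, I: μ=5.6, E[X²]=60.52; II: μ=3.16, E[X²]=10.6492.
E[X] = 0.42·5.6 + 0.58·3.16 = 4.1848.
E[X²] = 0.42·60.52 + 0.58·10.6492 = 31.5949.
Var(X) = E[X²] − (E[X])² = 31.5949 − 17.5126 = 14.0824.

14.0824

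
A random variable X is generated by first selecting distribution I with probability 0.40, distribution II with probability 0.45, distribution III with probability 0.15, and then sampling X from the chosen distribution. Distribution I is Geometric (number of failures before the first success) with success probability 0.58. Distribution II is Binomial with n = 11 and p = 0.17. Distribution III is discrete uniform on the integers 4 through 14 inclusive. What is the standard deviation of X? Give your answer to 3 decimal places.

3.237

Per component, I: μ=0.724138, E[X²]=1.77289; II: μ=1.87, E[X²]=5.049; III: μ=9, E[X²]=91.
E[X] = 0.4·0.724138 + 0.45·1.87 + 0.15·9 = 2.48116.
E[X²] = 0.4·1.77289 + 0.45·5.049 + 0.15·91 = 16.6312.
Var(X) = E[X²] − (E[X])² = 16.6312 − 6.15613 = 10.4751.
SD(X) = √10.4751 = 3.23652.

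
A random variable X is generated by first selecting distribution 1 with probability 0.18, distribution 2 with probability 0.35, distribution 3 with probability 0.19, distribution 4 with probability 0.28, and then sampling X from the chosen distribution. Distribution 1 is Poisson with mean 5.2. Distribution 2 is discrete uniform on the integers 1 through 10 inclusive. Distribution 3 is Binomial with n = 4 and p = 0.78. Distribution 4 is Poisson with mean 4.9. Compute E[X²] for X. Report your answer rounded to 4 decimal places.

29.3530

For each component E[X²] = Var + (mean)², giving 1: 32.24; 2: 38.5; 3: 10.4208; 4: 28.91.
Overall E[X²] = 0.18·32.24 + 0.35·38.5 + 0.19·10.4208 + 0.28·28.91 = 29.353.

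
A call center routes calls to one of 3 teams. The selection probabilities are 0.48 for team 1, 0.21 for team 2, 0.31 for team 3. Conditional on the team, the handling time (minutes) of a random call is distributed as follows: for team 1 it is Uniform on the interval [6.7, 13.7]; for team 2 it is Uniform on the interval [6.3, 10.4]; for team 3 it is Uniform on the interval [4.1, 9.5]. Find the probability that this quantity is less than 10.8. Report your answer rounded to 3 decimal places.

0.801

Conditional on each team, P(X < 10.8): 1: 0.585714; 2: 1; 3: 1.
By total probability, P(X < 10.8) = 0.48·0.585714 + 0.21·1 + 0.31·1 = 0.801143.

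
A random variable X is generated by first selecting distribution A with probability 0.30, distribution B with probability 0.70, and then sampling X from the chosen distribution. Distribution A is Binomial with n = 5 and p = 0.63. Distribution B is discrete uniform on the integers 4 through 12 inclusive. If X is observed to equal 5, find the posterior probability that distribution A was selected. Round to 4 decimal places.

Likelihoods P(X=5 | ·): A: 0.0992437; B: 0.111111.
Posterior ∝ prior × likelihood. Numerator for A: 0.3·0.0992437 = 0.0297731.
Normalizing constant: 0.3·0.0992437 + 0.7·0.111111 = 0.107551.
P(A | observation) = 0.0297731 / 0.107551 = 0.276828.

0.2768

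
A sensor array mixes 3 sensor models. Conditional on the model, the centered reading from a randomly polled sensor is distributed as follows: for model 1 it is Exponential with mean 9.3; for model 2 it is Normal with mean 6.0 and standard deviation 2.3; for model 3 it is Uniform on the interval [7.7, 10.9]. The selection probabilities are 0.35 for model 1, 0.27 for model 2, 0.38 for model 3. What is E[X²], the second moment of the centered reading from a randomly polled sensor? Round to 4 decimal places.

104.8818

For each component E[X²] = Var + (mean)², giving 1: 172.98; 2: 41.29; 3: 87.3433.
Overall E[X²] = 0.35·172.98 + 0.27·41.29 + 0.38·87.3433 = 104.882.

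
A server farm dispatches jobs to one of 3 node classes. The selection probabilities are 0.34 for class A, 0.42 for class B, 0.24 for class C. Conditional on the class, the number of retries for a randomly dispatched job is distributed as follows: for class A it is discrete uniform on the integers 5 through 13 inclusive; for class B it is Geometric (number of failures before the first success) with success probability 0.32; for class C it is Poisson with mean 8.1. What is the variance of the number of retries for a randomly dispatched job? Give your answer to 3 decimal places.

Per component, A: μ=9, E[X²]=87.6667; B: μ=2.125, E[X²]=11.1562; C: μ=8.1, E[X²]=73.71.
E[X] = 0.34·9 + 0.42·2.125 + 0.24·8.1 = 5.8965.
E[X²] = 0.34·87.6667 + 0.42·11.1562 + 0.24·73.71 = 52.1827.
Var(X) = E[X²] − (E[X])² = 52.1827 − 34.7687 = 17.414.

17.414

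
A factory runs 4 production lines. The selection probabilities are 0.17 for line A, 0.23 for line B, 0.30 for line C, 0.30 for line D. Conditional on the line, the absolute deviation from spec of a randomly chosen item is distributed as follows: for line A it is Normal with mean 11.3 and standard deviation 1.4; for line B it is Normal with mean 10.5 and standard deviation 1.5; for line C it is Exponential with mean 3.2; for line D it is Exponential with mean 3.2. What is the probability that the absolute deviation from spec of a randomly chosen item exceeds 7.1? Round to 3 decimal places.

Conditional on each line, P(X > 7.1): A: 0.99865; B: 0.988295; C: 0.108745; D: 0.108745.
By total probability, P(X > 7.1) = 0.17·0.99865 + 0.23·0.988295 + 0.3·0.108745 + 0.3·0.108745 = 0.462325.

0.462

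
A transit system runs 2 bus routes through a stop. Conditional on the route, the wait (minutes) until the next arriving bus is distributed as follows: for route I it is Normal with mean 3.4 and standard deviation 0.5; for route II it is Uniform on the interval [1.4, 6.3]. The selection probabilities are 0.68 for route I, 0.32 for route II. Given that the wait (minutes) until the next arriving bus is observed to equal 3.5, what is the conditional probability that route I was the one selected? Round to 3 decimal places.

Likelihoods f(3.5 | ·): I: 0.782085; II: 0.204082.
Posterior ∝ prior × likelihood. Numerator for I: 0.68·0.782085 = 0.531818.
Normalizing constant: 0.68·0.782085 + 0.32·0.204082 = 0.597124.
P(I | observation) = 0.531818 / 0.597124 = 0.890632.

0.891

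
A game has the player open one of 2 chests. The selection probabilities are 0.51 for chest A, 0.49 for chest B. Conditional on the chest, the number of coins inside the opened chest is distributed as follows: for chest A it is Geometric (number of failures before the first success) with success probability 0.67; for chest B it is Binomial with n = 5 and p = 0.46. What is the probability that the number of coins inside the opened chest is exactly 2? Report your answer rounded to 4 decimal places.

0.2005

Conditional on each chest, P(X = 2): A: 0.072963; B: 0.333194.
By total probability, P(X = 2) = 0.51·0.072963 + 0.49·0.333194 = 0.200476.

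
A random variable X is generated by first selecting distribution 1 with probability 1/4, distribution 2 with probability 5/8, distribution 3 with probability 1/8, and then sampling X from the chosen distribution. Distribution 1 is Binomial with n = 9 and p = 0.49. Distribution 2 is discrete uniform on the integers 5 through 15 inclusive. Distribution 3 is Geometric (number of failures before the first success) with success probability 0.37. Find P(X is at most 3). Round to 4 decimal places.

0.1738

Conditional on each component, P(X ≤ 3): 1: 0.273982; 2: 0; 3: 0.84247.
By total probability, P(X ≤ 3) = 0.25·0.273982 + 0.625·0 + 0.125·0.84247 = 0.173804.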